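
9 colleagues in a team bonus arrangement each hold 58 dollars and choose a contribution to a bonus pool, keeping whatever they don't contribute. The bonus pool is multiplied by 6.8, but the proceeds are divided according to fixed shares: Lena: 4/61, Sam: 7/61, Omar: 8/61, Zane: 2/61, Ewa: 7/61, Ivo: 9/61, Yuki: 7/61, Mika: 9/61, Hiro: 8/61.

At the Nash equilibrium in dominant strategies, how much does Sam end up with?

Player j's private return per contributed unit is 6.8 × (j's share). Contributing is weakly dominant for j when that share is at least 1/6.8 = 0.1471, and contributing 0 is dominant otherwise.
Ivo and Mika clear that bar, contributing 58 each; the remaining 7 contribute 0. Total contributed: 116.
Sam keeps 58 and receives 6.8 × 116 × 7/61 = 90.52 from the bonus pool, for a payoff of 148.52.

148.52 dollars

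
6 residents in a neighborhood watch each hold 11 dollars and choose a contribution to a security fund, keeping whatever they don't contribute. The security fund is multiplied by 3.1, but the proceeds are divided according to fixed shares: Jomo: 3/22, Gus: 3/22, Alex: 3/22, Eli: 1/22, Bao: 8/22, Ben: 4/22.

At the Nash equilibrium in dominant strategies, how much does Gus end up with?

15.65 dollars

Each unit j contributes comes back to j as 3.1 × (j's share), so j prefers to contribute only if that share exceeds 1/3.1 = 0.3226; otherwise keeping the unit dominates.
Bao alone (share 8/22) is above the threshold, contributing 11; the remaining 5 contribute 0. Total contributed: 11.
Gus keeps 11 and receives 3.1 × 11 × 3/22 = 4.65 from the security fund, for a payoff of 15.65.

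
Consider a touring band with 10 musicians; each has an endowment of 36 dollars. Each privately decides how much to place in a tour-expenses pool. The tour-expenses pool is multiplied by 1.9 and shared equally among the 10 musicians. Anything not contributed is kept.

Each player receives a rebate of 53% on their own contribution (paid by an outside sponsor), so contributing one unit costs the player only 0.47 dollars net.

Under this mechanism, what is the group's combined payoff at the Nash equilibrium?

The effective private return is (1.9/10) / 0.47 = 0.4043, which is still under 1, so the mechanism doesn't change anyone's dominant strategy: zero contribution.
At the Nash equilibrium no one contributes; group total payoff = 10 × 36 = 360.

360.00 dollars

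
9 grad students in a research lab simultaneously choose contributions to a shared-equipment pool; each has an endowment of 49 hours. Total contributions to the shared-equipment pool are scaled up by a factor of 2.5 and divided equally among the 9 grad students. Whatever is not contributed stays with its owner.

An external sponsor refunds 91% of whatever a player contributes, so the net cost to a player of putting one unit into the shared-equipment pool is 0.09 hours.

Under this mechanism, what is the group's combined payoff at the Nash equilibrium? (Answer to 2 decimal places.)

1503.81 hours

Under the mechanism each unit contributed yields (2.5/9) / 0.09 = 3.0864 back to its contributor per unit of net cost, which exceeds 1, making full contribution the dominant choice for everyone.
At the Nash equilibrium everyone contributes 49. Group total payoff = 9 × (49 × 0.91 + 2.5 × 49) = 1503.81.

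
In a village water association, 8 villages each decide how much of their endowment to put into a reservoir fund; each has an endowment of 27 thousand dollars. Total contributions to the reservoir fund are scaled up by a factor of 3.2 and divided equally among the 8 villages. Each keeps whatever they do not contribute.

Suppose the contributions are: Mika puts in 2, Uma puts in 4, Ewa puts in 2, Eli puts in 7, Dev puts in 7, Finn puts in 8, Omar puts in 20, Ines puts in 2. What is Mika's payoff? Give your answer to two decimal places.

Total contributed: 2 + 4 + 2 + 7 + 7 + 8 + 20 + 2 = 52.
Each receives 3.2 × 52 / 8 = 20.80 from the reservoir fund.
Mika keeps 27 − 2 = 25, so Mika's payoff is 25 + 20.80 = 45.80.

45.80 thousand dollars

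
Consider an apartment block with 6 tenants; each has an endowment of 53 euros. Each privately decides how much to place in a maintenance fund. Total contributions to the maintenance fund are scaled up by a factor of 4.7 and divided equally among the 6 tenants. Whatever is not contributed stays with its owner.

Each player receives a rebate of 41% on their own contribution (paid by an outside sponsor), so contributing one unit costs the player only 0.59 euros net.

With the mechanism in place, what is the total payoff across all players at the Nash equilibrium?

1624.98 euros

Under the mechanism each unit contributed yields (4.7/6) / 0.59 = 1.3277 back to its contributor per unit of net cost, which exceeds 1, making full contribution the dominant choice for everyone.
At the Nash equilibrium everyone contributes 53. Group total payoff = 6 × (53 × 0.41 + 4.7 × 53) = 1624.98.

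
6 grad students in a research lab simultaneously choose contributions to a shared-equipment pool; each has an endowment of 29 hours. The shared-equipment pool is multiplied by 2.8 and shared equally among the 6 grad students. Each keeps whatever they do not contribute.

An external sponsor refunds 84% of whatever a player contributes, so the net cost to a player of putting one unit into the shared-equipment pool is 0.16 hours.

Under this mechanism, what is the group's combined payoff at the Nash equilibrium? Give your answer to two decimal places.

633.36 hours

With the mechanism, a contributed unit returns (2.8/6) / 0.16 = 2.9167 per unit of net cost to the contributor — now above 1 — so contributing fully is weakly dominant for every player.
At the Nash equilibrium everyone contributes 29. Group total payoff = 6 × (29 × 0.84 + 2.8 × 29) = 633.36.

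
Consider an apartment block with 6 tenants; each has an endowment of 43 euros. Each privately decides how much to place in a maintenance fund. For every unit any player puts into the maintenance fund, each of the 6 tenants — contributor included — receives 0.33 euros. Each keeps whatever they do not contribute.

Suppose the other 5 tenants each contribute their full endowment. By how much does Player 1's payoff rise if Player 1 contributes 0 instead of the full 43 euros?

28.81 euros

Switching from a contribution of 43 to 0 lets Player 1 keep an extra 43 euros, but lowers the maintenance fund by 43, which costs Player 1 their own share of that drop: 0.33 × 43 = 14.19.
Net gain = 43 − 14.19 = 28.81. The private return per contributed unit (0.33) is below 1, so free-riding is indeed the best response regardless of what the others do.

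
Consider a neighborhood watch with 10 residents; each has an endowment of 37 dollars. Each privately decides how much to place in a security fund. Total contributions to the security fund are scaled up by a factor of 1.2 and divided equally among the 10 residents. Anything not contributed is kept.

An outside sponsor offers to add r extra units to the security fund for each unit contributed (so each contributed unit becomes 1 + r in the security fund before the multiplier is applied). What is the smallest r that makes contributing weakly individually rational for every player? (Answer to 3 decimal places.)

7.333

With matching at rate r, one contributed unit becomes (1 + r) in the security fund and returns 1.2 × (1 + r) / 10 to the contributor.
Setting this equal to 1: 1 + r = 10/1.2 = 8.3333.
So the minimum matching rate is r = 8.3333 − 1 = 7.333.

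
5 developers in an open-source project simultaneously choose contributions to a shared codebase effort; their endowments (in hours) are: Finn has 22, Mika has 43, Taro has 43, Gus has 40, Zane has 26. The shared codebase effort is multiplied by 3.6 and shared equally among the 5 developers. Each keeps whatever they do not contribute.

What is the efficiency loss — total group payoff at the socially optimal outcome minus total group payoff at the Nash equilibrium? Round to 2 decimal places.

The private return per contributed unit is 3.6/5 = 0.7200 < 1 for every player regardless of endowment, so the Nash equilibrium is zero contribution and the group total is Σ E_j = 22 + 43 + 43 + 40 + 26 = 174.
Each contributed unit returns 3.600 to the group, so the social optimum is full contribution by everyone: group total = 3.600 × 174 = 626.40.
Efficiency loss = (3.600 − 1) × 174 = 452.40.

452.40 hours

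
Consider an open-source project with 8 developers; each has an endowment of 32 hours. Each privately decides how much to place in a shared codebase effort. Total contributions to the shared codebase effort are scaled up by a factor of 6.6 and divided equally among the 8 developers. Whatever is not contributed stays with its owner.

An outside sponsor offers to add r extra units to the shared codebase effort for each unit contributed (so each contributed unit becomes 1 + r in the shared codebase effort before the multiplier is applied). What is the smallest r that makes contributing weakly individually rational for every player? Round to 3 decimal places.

0.212

With matching at rate r, one contributed unit becomes (1 + r) in the shared codebase effort and returns 6.6 × (1 + r) / 8 to the contributor.
Setting this equal to 1: 1 + r = 8/6.6 = 1.2121.
So the minimum matching rate is r = 1.2121 − 1 = 0.212.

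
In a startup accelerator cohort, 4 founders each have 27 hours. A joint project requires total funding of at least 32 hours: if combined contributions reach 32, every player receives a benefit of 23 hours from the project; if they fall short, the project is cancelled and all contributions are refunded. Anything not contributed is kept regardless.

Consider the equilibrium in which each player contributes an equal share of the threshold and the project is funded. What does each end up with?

42 hours

Equal share of the threshold: 32/4 = 8.
At this profile no one gains by cutting their contribution: any cut drops the total below 32, the project is cancelled, contributions are refunded, and the deviator ends with 27, which is less than 27 − 8 + 23 = 42. Contributing more than 8 just wastes the excess. So contributing exactly 8 is a best response.
Each player's payoff: 27 − 8 + 23 = 42.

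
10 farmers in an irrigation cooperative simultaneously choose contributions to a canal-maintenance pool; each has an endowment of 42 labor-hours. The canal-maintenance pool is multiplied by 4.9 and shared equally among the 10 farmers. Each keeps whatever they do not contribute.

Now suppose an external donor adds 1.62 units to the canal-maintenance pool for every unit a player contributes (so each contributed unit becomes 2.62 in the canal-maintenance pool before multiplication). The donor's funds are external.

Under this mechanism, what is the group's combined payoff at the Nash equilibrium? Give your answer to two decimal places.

The effective private return per unit is now 4.9 × 2.62 / 10 = 1.2838 > 1, so every player's dominant strategy flips to full contribution.
At the Nash equilibrium everyone contributes 42. Group total payoff = 4.9 × 2.62 × 420 = 5391.96.

5391.96 labor-hours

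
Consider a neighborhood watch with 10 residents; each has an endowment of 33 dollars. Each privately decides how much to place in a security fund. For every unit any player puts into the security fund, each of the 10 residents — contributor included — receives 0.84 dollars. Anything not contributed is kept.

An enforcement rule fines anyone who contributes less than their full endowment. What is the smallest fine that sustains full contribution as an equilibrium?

5.28 dollars

Given the others contribute fully, the best deviation is to contribute 0 (any partial contribution still incurs the fine and gives up units whose private return 0.84 is below 1).
Deviating from 33 to 0 saves 33 dollars but forfeits the deviator's share of the drop in the security fund: 0.84 × 33 = 27.72.
So the deviation gain is 33 − 27.72 = 5.28, and the fine must be at least 5.28 dollars to wipe it out.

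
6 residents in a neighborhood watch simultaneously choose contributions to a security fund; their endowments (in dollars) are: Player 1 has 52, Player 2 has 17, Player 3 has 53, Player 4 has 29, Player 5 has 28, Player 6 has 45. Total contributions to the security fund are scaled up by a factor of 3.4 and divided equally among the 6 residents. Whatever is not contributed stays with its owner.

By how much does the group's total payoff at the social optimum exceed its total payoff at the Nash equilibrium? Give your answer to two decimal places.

The private return per contributed unit is 3.4/6 = 0.5667 < 1 for every player regardless of endowment, so the Nash equilibrium is zero contribution and the group total is Σ E_j = 52 + 17 + 53 + 29 + 28 + 45 = 224.
Each contributed unit returns 3.400 to the group, so the social optimum is full contribution by everyone: group total = 3.400 × 224 = 761.60.
Efficiency loss = (3.400 − 1) × 224 = 537.60.

537.60 dollars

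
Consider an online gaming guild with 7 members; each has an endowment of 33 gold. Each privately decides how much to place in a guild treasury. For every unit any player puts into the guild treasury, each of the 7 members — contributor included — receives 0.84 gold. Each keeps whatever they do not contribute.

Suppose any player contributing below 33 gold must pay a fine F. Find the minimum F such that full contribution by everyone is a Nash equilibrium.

Given the others contribute fully, the best deviation is to contribute 0 (any partial contribution still incurs the fine and gives up units whose private return 0.84 is below 1).
Deviating from 33 to 0 saves 33 gold but forfeits the deviator's share of the drop in the guild treasury: 0.84 × 33 = 27.72.
So the deviation gain is 33 − 27.72 = 5.28, and the fine must be at least 5.28 gold to wipe it out.

5.28 gold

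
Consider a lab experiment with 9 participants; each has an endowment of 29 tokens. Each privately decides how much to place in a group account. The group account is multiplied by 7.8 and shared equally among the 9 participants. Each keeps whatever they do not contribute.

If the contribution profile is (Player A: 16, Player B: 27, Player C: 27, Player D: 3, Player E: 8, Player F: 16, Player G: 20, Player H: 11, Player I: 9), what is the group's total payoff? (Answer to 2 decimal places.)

1192.60 tokens

Total contributed: 16 + 27 + 27 + 3 + 8 + 16 + 20 + 11 + 9 = 137; total kept: 9 × 29 − 137 = 124.
The group account pays out 7.8 × 137 = 1068.60 in aggregate.
Group total = 124 + 1068.60 = 1192.60.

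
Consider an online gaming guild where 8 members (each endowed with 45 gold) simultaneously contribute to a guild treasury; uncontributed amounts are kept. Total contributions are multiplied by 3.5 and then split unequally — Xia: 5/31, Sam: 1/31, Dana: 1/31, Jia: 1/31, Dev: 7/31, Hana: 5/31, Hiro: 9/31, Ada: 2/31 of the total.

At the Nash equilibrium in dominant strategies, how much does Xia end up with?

70.40 gold

A player with share s gets back 3.5·s per unit contributed, so full contribution is dominant for anyone with s > 1/3.5 = 0.2857 and zero contribution is dominant for anyone below.
Hiro alone (share 9/31) is above the threshold, contributing 45; the remaining 7 contribute 0. Total contributed: 45.
Xia keeps 45 and receives 3.5 × 45 × 5/31 = 25.40 from the guild treasury, for a payoff of 70.40.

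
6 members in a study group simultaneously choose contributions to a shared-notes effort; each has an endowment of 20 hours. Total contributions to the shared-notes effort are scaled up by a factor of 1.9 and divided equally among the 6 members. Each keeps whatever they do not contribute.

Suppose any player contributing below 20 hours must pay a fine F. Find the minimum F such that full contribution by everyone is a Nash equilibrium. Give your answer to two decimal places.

Given the others contribute fully, the best deviation is to contribute 0 (any partial contribution still incurs the fine and gives up units whose private return 0.3167 is below 1).
Deviating from 20 to 0 saves 20 hours but forfeits the deviator's share of the drop in the shared-notes effort: 1.9/6 × 20 = 6.33.
So the deviation gain is 20 − 6.33 = 13.67, and the fine must be at least 13.67 hours to wipe it out.

13.67 hours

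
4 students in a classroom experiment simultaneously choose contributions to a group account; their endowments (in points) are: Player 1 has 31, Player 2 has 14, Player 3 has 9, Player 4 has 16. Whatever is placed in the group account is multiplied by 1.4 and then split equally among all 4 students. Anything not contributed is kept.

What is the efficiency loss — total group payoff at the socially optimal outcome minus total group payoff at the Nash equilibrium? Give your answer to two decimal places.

28.00 points

The private return per contributed unit is 1.4/4 = 0.3500 < 1 for every player regardless of endowment, so the Nash equilibrium is zero contribution and the group total is Σ E_j = 31 + 14 + 9 + 16 = 70.
Each contributed unit returns 1.400 to the group, so the social optimum is full contribution by everyone: group total = 1.400 × 70 = 98.00.
Efficiency loss = (1.400 − 1) × 70 = 28.00.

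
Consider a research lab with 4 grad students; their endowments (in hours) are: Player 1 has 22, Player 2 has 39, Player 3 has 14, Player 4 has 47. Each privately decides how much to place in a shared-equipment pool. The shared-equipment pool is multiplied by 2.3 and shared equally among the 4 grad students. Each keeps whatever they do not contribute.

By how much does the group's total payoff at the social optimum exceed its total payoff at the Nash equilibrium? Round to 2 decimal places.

The private return per contributed unit is 2.3/4 = 0.5750 < 1 for every player regardless of endowment, so the Nash equilibrium is zero contribution and the group total is Σ E_j = 22 + 39 + 14 + 47 = 122.
Each contributed unit returns 2.300 to the group, so the social optimum is full contribution by everyone: group total = 2.300 × 122 = 280.60.
Efficiency loss = (2.300 − 1) × 122 = 158.60.

158.60 hours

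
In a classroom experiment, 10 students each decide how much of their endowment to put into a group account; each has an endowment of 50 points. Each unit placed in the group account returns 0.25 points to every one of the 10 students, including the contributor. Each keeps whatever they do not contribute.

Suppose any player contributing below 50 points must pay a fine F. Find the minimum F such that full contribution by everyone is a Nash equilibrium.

Given the others contribute fully, the best deviation is to contribute 0 (any partial contribution still incurs the fine and gives up units whose private return 0.25 is below 1).
Deviating from 50 to 0 saves 50 points but forfeits the deviator's share of the drop in the group account: 0.25 × 50 = 12.50.
So the deviation gain is 50 − 12.50 = 37.50, and the fine must be at least 37.50 points to wipe it out.

37.50 points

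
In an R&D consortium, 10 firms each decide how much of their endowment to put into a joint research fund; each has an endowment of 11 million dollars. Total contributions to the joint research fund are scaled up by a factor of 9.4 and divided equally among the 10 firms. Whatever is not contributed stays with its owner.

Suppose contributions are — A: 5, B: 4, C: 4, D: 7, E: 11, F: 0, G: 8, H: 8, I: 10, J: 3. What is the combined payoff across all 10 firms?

614.00 million dollars

Total contributed: 5 + 4 + 4 + 7 + 11 + 0 + 8 + 8 + 10 + 3 = 60; total kept: 10 × 11 − 60 = 50.
The joint research fund pays out 9.4 × 60 = 564.00 in aggregate.
Group total = 50 + 564.00 = 614.00.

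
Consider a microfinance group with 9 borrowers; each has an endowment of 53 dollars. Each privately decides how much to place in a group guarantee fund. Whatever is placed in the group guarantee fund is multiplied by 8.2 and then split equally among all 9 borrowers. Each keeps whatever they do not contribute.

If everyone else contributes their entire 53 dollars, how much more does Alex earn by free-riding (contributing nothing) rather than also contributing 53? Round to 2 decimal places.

Switching from a contribution of 53 to 0 lets Alex keep an extra 53 dollars, but lowers the group guarantee fund by 53, which costs Alex their own share of that drop: 8.2/9 × 53 = 48.29.
Net gain = 53 − 48.29 = 4.71. The private return per contributed unit (0.9111) is below 1, so free-riding is indeed the best response regardless of what the others do.

4.71 dollars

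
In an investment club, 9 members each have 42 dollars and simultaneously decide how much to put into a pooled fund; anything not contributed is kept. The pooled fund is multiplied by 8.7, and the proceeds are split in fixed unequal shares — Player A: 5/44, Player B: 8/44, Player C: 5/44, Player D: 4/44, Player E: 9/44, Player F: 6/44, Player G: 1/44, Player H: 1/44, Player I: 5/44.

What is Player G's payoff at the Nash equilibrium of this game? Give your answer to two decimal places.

66.91 dollars

Each unit j contributes comes back to j as 8.7 × (j's share), so j prefers to contribute only if that share exceeds 1/8.7 = 0.1149; otherwise keeping the unit dominates.
Player B, Player E and Player F clear that bar, contributing 42 each; the remaining 6 contribute 0. Total contributed: 126.
Player G keeps 42 and receives 8.7 × 126 × 1/44 = 24.91 from the pooled fund, for a payoff of 66.91.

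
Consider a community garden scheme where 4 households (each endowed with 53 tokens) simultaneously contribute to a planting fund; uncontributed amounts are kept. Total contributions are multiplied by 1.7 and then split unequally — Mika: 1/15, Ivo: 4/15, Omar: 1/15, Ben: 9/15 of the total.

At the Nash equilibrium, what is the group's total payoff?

A player with share s gets back 1.7·s per unit contributed, so full contribution is dominant for anyone with s > 1/1.7 = 0.5882 and zero contribution is dominant for anyone below.
Only Ben (9/15) clears that bar, contributing 53; the remaining 3 contribute 0. Total contributed: 53.
The planting fund pays out 1.7 × 53 = 90.10 in total (split across the unequal shares, but the aggregate is all that matters for the group sum).
The 3 free-riders keep 53 each, adding 159. Group total = 159 + 90.10 = 249.10.

249.10 tokens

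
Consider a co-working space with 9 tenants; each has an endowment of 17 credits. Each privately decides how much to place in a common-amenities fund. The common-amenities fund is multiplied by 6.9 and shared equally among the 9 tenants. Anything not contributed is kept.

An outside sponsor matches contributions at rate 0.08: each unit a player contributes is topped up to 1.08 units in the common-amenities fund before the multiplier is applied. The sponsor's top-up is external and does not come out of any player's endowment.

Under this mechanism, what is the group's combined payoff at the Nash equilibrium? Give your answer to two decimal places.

Even with the mechanism, each unit contributed returns only 6.9 × 1.08 / 9 = 0.8280 per unit of net cost, so contributing nothing is still dominant.
At the Nash equilibrium no one contributes; group total payoff = 9 × 17 = 153.

153.00 credits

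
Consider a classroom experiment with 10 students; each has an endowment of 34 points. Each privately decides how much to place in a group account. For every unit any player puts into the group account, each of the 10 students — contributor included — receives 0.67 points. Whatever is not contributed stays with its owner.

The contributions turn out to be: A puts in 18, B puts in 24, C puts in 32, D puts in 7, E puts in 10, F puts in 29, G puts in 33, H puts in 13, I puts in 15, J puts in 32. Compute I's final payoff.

Total contributed: 18 + 24 + 32 + 7 + 10 + 29 + 33 + 13 + 15 + 32 = 213.
Each receives 0.67 × 213 = 142.71 from the group account.
I keeps 34 − 15 = 19, so I's payoff is 19 + 142.71 = 161.71.

161.71 points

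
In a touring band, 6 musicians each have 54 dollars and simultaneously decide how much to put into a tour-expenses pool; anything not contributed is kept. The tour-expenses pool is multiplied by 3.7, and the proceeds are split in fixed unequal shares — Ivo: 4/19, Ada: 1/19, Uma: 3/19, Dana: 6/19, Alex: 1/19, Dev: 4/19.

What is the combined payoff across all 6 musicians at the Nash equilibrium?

Each unit j contributes comes back to j as 3.7 × (j's share), so j prefers to contribute only if that share exceeds 1/3.7 = 0.2703; otherwise keeping the unit dominates.
Dana alone (share 6/19) is above the threshold, contributing 54; the remaining 5 contribute 0. Total contributed: 54.
The tour-expenses pool pays out 3.7 × 54 = 199.80 in total (split across the unequal shares, but the aggregate is all that matters for the group sum).
The 5 free-riders keep 54 each, adding 270. Group total = 270 + 199.80 = 469.80.

469.80 dollars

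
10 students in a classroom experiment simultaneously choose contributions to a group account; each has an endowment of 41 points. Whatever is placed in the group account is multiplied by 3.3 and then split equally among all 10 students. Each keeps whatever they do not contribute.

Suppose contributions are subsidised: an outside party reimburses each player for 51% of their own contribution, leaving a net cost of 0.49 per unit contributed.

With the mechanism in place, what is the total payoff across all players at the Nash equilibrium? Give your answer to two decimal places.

Even with the mechanism, each unit contributed returns only (3.3/10) / 0.49 = 0.6735 per unit of net cost, so contributing nothing is still dominant.
Everyone keeps their endowment and the group total is 10 × 41 = 410.

410.00 points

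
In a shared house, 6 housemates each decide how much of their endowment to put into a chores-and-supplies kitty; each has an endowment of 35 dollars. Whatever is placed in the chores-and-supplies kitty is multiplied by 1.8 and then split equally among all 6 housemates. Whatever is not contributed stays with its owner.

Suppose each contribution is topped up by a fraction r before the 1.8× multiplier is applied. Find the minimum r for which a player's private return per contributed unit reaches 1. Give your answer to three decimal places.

With matching at rate r, one contributed unit becomes (1 + r) in the chores-and-supplies kitty and returns 1.8 × (1 + r) / 6 to the contributor.
Setting this equal to 1: 1 + r = 6/1.8 = 3.3333.
So the minimum matching rate is r = 3.3333 − 1 = 2.333.

2.333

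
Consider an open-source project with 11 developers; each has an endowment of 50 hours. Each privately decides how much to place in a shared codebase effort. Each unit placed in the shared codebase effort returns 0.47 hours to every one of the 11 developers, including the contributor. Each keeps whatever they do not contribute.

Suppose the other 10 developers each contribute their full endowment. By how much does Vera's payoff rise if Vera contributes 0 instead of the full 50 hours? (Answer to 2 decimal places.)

26.50 hours

Switching from a contribution of 50 to 0 lets Vera keep an extra 50 hours, but lowers the shared codebase effort by 50, which costs Vera their own share of that drop: 0.47 × 50 = 23.50.
Net gain = 50 − 23.50 = 26.50. The private return per contributed unit (0.47) is below 1, so free-riding is indeed the best response regardless of what the others do.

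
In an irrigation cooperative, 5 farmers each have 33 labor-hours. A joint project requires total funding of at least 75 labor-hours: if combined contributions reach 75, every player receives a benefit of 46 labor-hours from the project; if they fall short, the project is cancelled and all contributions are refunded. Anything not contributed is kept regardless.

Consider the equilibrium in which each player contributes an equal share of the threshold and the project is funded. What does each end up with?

64 labor-hours

Equal share of the threshold: 75/5 = 15.
At this profile no one gains by cutting their contribution: any cut drops the total below 75, the project is cancelled, contributions are refunded, and the deviator ends with 33, which is less than 33 − 15 + 46 = 64. Contributing more than 15 just wastes the excess. So contributing exactly 15 is a best response.
Each player's payoff: 33 − 15 + 46 = 64.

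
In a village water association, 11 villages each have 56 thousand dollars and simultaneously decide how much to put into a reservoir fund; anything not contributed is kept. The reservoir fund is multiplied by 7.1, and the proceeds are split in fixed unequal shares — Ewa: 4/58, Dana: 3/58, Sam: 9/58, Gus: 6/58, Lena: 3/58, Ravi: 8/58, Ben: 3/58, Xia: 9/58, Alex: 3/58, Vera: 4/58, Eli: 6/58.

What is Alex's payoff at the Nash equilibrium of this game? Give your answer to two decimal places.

A player with share s gets back 7.1·s per unit contributed, so full contribution is dominant for anyone with s > 1/7.1 = 0.1408 and zero contribution is dominant for anyone below.
The shares above 0.1408 belong to Sam and Xia, contributing 56 each; the remaining 9 contribute 0. Total contributed: 112.
Alex keeps 56 and receives 7.1 × 112 × 3/58 = 41.13 from the reservoir fund, for a payoff of 97.13.

97.13 thousand dollars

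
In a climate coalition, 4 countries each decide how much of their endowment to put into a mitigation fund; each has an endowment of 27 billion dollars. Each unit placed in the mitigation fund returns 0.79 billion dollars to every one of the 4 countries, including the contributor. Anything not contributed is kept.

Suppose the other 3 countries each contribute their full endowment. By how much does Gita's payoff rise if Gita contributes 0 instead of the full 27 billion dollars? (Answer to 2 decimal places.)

Switching from a contribution of 27 to 0 lets Gita keep an extra 27 billion dollars, but lowers the mitigation fund by 27, which costs Gita their own share of that drop: 0.79 × 27 = 21.33.
Net gain = 27 − 21.33 = 5.67. The private return per contributed unit (0.79) is below 1, so free-riding is indeed the best response regardless of what the others do.

5.67 billion dollars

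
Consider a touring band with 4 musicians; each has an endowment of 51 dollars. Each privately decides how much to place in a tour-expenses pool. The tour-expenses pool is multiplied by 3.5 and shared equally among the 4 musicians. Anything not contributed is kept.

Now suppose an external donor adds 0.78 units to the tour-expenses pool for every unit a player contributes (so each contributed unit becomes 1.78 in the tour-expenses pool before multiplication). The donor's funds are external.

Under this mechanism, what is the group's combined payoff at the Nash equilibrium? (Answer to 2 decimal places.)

1270.92 dollars

With the mechanism, a contributed unit returns 3.5 × 1.78 / 4 = 1.5575 per unit of net cost to the contributor — now above 1 — so contributing fully is weakly dominant for every player.
At the Nash equilibrium everyone contributes 51. Group total payoff = 3.5 × 1.78 × 204 = 1270.92.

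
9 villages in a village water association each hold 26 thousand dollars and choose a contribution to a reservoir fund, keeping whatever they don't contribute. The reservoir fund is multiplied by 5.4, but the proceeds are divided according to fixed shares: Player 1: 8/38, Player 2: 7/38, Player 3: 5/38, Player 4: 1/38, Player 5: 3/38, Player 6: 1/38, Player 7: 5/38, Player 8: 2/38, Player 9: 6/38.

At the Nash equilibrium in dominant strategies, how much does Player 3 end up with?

44.47 thousand dollars

For player j, contributing a unit is worthwhile iff 5.4 × (j's share) ≥ 1, i.e. iff j's share is at least 0.1852.
Only Player 1 (8/38) clears that bar, contributing 26; the remaining 8 contribute 0. Total contributed: 26.
Player 3 keeps 26 and receives 5.4 × 26 × 5/38 = 18.47 from the reservoir fund, for a payoff of 44.47.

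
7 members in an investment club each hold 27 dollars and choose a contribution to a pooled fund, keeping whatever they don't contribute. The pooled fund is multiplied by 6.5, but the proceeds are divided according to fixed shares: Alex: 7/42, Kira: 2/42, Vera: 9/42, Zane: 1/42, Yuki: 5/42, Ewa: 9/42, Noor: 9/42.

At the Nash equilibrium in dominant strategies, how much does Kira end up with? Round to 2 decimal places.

Player j's private return per contributed unit is 6.5 × (j's share). Contributing is weakly dominant for j when that share is at least 1/6.5 = 0.1538, and contributing 0 is dominant otherwise.
Alex, Vera, Ewa and Noor are above the threshold, contributing 27 each; the remaining 3 contribute 0. Total contributed: 108.
Kira keeps 27 and receives 6.5 × 108 × 2/42 = 33.43 from the pooled fund, for a payoff of 60.43.

60.43 dollars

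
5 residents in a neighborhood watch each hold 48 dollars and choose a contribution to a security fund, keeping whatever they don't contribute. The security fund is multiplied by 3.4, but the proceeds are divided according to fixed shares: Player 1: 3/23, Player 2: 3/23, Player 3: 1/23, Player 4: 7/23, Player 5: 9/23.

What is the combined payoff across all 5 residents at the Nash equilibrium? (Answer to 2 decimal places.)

470.40 dollars

For player j, contributing a unit is worthwhile iff 3.4 × (j's share) ≥ 1, i.e. iff j's share is at least 0.2941.
Player 4 and Player 5 are above the threshold, contributing 48 each; the remaining 3 contribute 0. Total contributed: 96.
The security fund pays out 3.4 × 96 = 326.40 in total (split across the unequal shares, but the aggregate is all that matters for the group sum).
The 3 free-riders keep 48 each, adding 144. Group total = 144 + 326.40 = 470.40.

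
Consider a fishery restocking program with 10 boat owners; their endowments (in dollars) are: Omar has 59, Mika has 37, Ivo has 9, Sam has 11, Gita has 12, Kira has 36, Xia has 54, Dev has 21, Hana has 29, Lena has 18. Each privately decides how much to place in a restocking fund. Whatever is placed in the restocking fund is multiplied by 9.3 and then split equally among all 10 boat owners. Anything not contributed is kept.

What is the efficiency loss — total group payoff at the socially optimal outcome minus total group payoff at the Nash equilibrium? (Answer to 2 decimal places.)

2373.80 dollars

The private return per contributed unit is 9.3/10 = 0.9300 < 1 for every player regardless of endowment, so the Nash equilibrium is zero contribution and the group total is Σ E_j = 59 + 37 + 9 + 11 + 12 + 36 + 54 + 21 + 29 + 18 = 286.
Each contributed unit returns 9.300 to the group, so the social optimum is full contribution by everyone: group total = 9.300 × 286 = 2659.80.
Efficiency loss = (9.300 − 1) × 286 = 2373.80.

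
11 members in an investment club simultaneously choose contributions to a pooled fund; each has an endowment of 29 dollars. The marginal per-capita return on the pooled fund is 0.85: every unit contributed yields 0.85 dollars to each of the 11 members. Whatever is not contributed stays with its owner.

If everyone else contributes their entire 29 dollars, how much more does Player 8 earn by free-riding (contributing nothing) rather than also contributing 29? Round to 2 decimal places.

Switching from a contribution of 29 to 0 lets Player 8 keep an extra 29 dollars, but lowers the pooled fund by 29, which costs Player 8 their own share of that drop: 0.85 × 29 = 24.65.
Net gain = 29 − 24.65 = 4.35. The private return per contributed unit (0.85) is below 1, so free-riding is indeed the best response regardless of what the others do.

4.35 dollars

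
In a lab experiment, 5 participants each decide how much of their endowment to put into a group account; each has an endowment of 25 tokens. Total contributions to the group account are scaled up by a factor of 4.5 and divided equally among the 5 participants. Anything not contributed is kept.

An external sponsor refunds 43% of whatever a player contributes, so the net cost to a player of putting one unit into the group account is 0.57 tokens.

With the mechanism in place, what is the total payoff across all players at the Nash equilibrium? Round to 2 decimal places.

The effective private return per unit is now (4.5/5) / 0.57 = 1.5789 > 1, so every player's dominant strategy flips to full contribution.
At the Nash equilibrium everyone contributes 25. Group total payoff = 5 × (25 × 0.43 + 4.5 × 25) = 616.25.

616.25 tokens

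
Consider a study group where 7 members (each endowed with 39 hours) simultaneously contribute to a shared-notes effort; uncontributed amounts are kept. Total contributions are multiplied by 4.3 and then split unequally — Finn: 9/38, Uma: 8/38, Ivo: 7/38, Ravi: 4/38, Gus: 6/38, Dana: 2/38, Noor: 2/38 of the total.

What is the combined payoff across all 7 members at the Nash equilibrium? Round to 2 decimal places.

Each unit j contributes comes back to j as 4.3 × (j's share), so j prefers to contribute only if that share exceeds 1/4.3 = 0.2326; otherwise keeping the unit dominates.
Only Finn (9/38) clears that bar, contributing 39; the remaining 6 contribute 0. Total contributed: 39.
The shared-notes effort pays out 4.3 × 39 = 167.70 in total (split across the unequal shares, but the aggregate is all that matters for the group sum).
The 6 free-riders keep 39 each, adding 234. Group total = 234 + 167.70 = 401.70.

401.70 hours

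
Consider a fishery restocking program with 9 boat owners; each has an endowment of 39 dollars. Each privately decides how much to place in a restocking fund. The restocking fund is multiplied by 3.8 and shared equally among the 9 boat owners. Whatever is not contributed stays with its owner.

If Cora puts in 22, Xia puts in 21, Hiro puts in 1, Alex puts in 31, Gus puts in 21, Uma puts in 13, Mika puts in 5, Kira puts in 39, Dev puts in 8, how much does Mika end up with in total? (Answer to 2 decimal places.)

Total contributed: 22 + 21 + 1 + 31 + 21 + 13 + 5 + 39 + 8 = 161.
Each receives 3.8 × 161 / 9 = 67.98 from the restocking fund.
Mika keeps 39 − 5 = 34, so Mika's payoff is 34 + 67.98 = 101.98.

101.98 dollars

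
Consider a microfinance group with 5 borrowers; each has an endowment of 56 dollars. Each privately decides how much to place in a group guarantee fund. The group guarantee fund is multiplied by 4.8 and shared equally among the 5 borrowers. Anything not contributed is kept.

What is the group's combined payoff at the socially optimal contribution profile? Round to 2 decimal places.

Each contributed unit returns 4.800 to the group as a whole (0.9600 to each of 5 players), which exceeds 1, so the social optimum is full contribution: group total = 4.800 × 280 = 1344.00.

1344.00 dollars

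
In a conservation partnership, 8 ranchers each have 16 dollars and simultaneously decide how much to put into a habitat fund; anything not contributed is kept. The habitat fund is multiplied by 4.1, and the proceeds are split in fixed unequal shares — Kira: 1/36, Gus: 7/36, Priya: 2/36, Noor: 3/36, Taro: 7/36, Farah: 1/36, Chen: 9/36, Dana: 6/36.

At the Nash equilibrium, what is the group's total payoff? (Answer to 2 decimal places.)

177.60 dollars

Player j's private return per contributed unit is 4.1 × (j's share). Contributing is weakly dominant for j when that share is at least 1/4.1 = 0.2439, and contributing 0 is dominant otherwise.
Chen alone (share 9/36) is above the threshold, contributing 16; the remaining 7 contribute 0. Total contributed: 16.
The habitat fund pays out 4.1 × 16 = 65.60 in total (split across the unequal shares, but the aggregate is all that matters for the group sum).
The 7 free-riders keep 16 each, adding 112. Group total = 112 + 65.60 = 177.60.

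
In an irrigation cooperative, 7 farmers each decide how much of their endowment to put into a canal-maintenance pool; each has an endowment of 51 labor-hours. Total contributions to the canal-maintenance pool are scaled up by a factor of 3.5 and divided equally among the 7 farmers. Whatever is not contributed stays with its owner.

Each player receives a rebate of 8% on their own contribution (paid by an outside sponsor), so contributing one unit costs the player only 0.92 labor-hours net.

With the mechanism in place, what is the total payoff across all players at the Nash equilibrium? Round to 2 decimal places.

The effective private return is (3.5/7) / 0.92 = 0.5435, which is still under 1, so the mechanism doesn't change anyone's dominant strategy: zero contribution.
At the Nash equilibrium no one contributes; group total payoff = 7 × 51 = 357.

357.00 labor-hours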